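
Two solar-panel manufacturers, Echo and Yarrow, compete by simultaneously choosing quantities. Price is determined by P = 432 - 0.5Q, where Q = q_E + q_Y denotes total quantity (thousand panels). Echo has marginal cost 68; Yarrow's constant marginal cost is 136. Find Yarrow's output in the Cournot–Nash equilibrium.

152

Echo's profit: π_E = (432 - 0.5Q)q_E - (68q_E). Setting ∂π_E/∂q_E = 0: 364 - q_E - (1/2)(q_Y) = 0.
Yarrow's profit: π_Y = (432 - 0.5Q)q_Y - (136q_Y). Setting ∂π_Y/∂q_Y = 0: 296 - q_Y - (1/2)(q_E) = 0.
Best responses: q_E = (364 - (1/2)q_Y), q_Y = (296 - (1/2)q_E).
Solving the pair: q_E = 288, q_Y = 152.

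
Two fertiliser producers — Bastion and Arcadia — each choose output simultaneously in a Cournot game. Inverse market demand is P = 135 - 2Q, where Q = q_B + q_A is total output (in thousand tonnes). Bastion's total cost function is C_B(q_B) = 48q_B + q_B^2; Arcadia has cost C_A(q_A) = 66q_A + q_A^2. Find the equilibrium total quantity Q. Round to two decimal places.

Bastion's profit: π_B = (135 - 2Q)q_B - (48q_B + q_B²). Setting ∂π_B/∂q_B = 0: 87 - 6q_B - 2(q_A) = 0.
Arcadia's profit: π_A = (135 - 2Q)q_A - (66q_A + q_A²). Setting ∂π_A/∂q_A = 0: 69 - 6q_A - 2(q_B) = 0.
Rearranging gives the reaction functions q_B = (87 - 2q_A)/6 and q_A = (69 - 2q_B)/6.
Substituting one into the other gives q_B = 12 and q_A = 15/2.
Total output Q = 12 + 15/2 = 39/2.

19.50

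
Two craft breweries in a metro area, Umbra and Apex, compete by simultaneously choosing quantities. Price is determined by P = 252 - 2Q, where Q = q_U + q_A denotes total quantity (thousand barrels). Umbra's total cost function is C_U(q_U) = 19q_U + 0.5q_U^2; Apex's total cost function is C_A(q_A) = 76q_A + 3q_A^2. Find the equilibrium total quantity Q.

52

Umbra's profit: π_U = (252 - 2Q)q_U - (19q_U + (1/2)q_U²). Setting ∂π_U/∂q_U = 0: 233 - 5q_U - 2(q_A) = 0.
Apex's profit: π_A = (252 - 2Q)q_A - (76q_A + 3q_A²). Setting ∂π_A/∂q_A = 0: 176 - 10q_A - 2(q_U) = 0.
Best responses: q_U = (233 - 2q_A)/5, q_A = (176 - 2q_U)/10.
Substituting one into the other gives q_U = 43 and q_A = 9.
Total output Q = 43 + 9 = 52.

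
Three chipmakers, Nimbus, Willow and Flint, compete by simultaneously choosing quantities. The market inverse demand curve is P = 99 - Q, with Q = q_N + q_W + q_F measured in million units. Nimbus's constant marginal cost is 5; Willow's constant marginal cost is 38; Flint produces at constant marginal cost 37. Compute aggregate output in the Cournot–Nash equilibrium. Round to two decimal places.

Nimbus's profit: π_N = (99 - Q)q_N - (5q_N). Setting ∂π_N/∂q_N = 0: 94 - 2q_N - (q_W + q_F) = 0.
Willow's profit: π_W = (99 - Q)q_W - (38q_W). Setting ∂π_W/∂q_W = 0: 61 - 2q_W - (q_N + q_F) = 0.
Flint's profit: π_F = (99 - Q)q_F - (37q_F). Setting ∂π_F/∂q_F = 0: 62 - 2q_F - (q_N + q_W) = 0.
Adding the 3 conditions: 217 − 2Q − 2Q = 0, i.e. Q = 217/4.
Back-substituting: q_N = (94 − 217/4) = 159/4, q_W = (61 − 217/4) = 27/4, q_F = (62 − 217/4) = 31/4.
Total output Q = 159/4 + 27/4 + 31/4 = 217/4.

54.25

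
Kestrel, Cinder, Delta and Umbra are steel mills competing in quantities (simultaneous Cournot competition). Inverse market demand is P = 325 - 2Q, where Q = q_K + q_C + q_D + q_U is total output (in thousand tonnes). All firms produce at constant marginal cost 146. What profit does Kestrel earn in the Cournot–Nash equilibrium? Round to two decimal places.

A representative firm's profit is π_i = q_i(325 - 2Q) - 146q_i.
First-order condition (treating rivals' output as given): 179 - 4q_i - 2·Σ_{j≠i} q_j = 0.
With identical firms every q_j equals q_i, so Σ_{j≠i} q_j = 3q_i and 179 = 10q_i, giving q_i = 179/10.
Price P = 325 - 2·(358/5) = 909/5.
Kestrel's profit: (909/5 - 146)·(179/10) = 640.8200.

640.82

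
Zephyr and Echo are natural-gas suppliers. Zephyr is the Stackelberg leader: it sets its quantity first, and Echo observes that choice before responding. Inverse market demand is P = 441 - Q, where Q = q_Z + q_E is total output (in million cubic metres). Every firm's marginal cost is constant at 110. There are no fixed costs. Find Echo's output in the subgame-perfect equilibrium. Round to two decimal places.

Solve by backward induction. Given q_Z, the follower Echo maximises π_E = (441 - q_Z - q_E)q_E - 110q_E.
Follower FOC: 331 - q_Z - 2q_E = 0, so q_E(q_Z) = (331 - q_Z)/2.
Zephyr substitutes q_E(q_Z) into its own profit: π_Z = q_Z(441 - q_Z - (331 - q_Z)/2) - 110q_Z = (551/2 - (1/2)q_Z)q_Z - 110q_Z.
Leader FOC: 331/2 - q_Z = 0, so q_Z = 331/2.
Then q_E = (331 - 331/2)/2 = 331/4.

82.75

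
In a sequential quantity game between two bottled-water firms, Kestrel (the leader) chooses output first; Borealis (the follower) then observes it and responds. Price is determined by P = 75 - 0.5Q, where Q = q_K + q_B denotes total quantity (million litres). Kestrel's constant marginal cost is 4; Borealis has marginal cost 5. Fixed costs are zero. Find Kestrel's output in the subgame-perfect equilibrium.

Solve by backward induction. Given q_K, the follower Borealis maximises π_B = (75 - (1/2)q_K - (1/2)q_B)q_B - 5q_B.
∂π_B/∂q_B = 70 - (1/2)q_K - q_B = 0 gives the reaction function q_B = (70 - (1/2)q_K).
Kestrel substitutes q_B(q_K) into its own profit: π_K = q_K(75 - (1/2)q_K - (70 - (1/2)q_K)/2) - 4q_K = (40 - (1/4)q_K)q_K - 4q_K.
Maximising: ∂π_K/∂q_K = 36 - (1/2)q_K = 0, giving q_K = 72.
Then q_B = (70 - (1/2)·72) = 34.

72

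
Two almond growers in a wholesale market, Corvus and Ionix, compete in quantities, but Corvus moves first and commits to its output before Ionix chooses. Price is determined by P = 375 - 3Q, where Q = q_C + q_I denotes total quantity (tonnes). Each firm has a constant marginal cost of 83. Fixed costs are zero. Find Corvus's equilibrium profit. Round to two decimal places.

3552.67

Solve by backward induction. Given q_C, the follower Ionix maximises π_I = (375 - 3q_C - 3q_I)q_I - 83q_I.
Follower FOC: 292 - 3q_C - 6q_I = 0, so q_I(q_C) = (292 - 3q_C)/6.
Corvus substitutes q_I(q_C) into its own profit: π_C = q_C(375 - 3q_C - (292 - 3q_C)/2) - 83q_C = (229 - (3/2)q_C)q_C - 83q_C.
Maximising: ∂π_C/∂q_C = 146 - 3q_C = 0, giving q_C = 146/3.
Then q_I = (292 - 3·(146/3))/6 = 73/3.
Price P = 375 - 3·73 = 156.
Corvus's profit: (156 - 83)·(146/3) = 3552.6667.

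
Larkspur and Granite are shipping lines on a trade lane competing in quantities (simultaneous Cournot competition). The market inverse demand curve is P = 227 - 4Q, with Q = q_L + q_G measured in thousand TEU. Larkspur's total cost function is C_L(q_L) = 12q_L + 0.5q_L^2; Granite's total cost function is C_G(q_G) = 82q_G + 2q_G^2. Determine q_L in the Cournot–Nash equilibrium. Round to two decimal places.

Larkspur's profit: π_L = (227 - 4Q)q_L - (12q_L + (1/2)q_L²). Setting ∂π_L/∂q_L = 0: 215 - 9q_L - 4(q_G) = 0.
Granite's first-order condition: 145 - 12q_G - 4(q_L) = 0.
Rearranging gives the reaction functions q_L = (215 - 4q_G)/9 and q_G = (145 - 4q_L)/12.
Substituting one into the other gives q_L = 500/23 and q_G = 445/92.

21.74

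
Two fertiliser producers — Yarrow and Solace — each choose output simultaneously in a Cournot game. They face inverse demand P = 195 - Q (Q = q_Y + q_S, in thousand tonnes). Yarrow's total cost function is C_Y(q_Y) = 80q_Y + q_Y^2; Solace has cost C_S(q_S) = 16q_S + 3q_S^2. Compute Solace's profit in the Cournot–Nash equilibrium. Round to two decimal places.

Yarrow's profit: π_Y = (195 - Q)q_Y - (80q_Y + q_Y²). Setting ∂π_Y/∂q_Y = 0: 115 - 4q_Y - (q_S) = 0.
Solace's first-order condition: 179 - 8q_S - (q_Y) = 0.
Rearranging gives the reaction functions q_Y = (115 - q_S)/4 and q_S = (179 - q_Y)/8.
Substituting one into the other gives q_Y = 741/31 and q_S = 601/31.
Price P = 195 - 1342/31 = 151.7097.
Solace's profit: 151.7097·(601/31) - 16·(601/31) - 3(601/31)² = 1503.4381.

1503.44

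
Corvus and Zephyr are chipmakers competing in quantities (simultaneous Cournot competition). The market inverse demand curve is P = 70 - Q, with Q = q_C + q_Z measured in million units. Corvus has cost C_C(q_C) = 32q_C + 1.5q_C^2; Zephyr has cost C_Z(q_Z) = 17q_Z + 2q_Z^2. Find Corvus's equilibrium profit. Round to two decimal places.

Corvus's profit: π_C = (70 - Q)q_C - (32q_C + (3/2)q_C²). Setting ∂π_C/∂q_C = 0: 38 - 5q_C - (q_Z) = 0.
Zephyr's first-order condition: 53 - 6q_Z - (q_C) = 0.
Rearranging gives the reaction functions q_C = (38 - q_Z)/5 and q_Z = (53 - q_C)/6.
Substituting one into the other gives q_C = 175/29 and q_Z = 227/29.
Price P = 70 - 402/29 = 1628/29.
Corvus's profit: (1628/29)·(175/29) - 32·(175/29) - (3/2)(175/29)² = 91.0375.

91.04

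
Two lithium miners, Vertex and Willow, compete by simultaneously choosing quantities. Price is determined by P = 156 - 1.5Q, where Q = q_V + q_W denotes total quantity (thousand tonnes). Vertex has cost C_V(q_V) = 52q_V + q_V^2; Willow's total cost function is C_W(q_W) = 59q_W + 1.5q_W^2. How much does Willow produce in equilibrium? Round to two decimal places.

Vertex's profit: π_V = (156 - 1.5Q)q_V - (52q_V + q_V²). Setting ∂π_V/∂q_V = 0: 104 - 5q_V - (3/2)(q_W) = 0.
Willow's first-order condition: 97 - 6q_W - (3/2)(q_V) = 0.
So q_V = (104 - (3/2)q_W)/5 and q_W = (97 - (3/2)q_V)/6.
Solving the pair: q_V = 638/37, q_W = 1316/111.

11.86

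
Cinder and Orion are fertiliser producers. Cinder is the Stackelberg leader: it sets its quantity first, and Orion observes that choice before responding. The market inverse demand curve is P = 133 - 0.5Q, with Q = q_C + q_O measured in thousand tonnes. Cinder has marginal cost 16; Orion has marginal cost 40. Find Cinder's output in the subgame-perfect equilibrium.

141

The follower Orion best-responds to any q_C: π_O = (133 - 0.5Q)q_O - 40q_O.
∂π_O/∂q_O = 93 - (1/2)q_C - q_O = 0 gives the reaction function q_O = (93 - (1/2)q_C).
The leader anticipates this reaction. Substituting into P = 133 - 0.5Q gives P = 173/2 - (1/4)q_C, so π_C = (173/2 - (1/4)q_C)q_C - 16q_C.
The leader's first-order condition 141/2 - (1/2)q_C = 0 yields q_C = 141.
Then q_O = (93 - (1/2)·141) = 45/2.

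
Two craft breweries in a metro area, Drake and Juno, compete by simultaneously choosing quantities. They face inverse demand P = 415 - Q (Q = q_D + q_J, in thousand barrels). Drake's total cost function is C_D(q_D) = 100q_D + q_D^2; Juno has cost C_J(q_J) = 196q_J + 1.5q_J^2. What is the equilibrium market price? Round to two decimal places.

Drake's profit: π_D = (415 - Q)q_D - (100q_D + q_D²). Setting ∂π_D/∂q_D = 0: 315 - 4q_D - (q_J) = 0.
Juno's profit: π_J = (415 - Q)q_J - (196q_J + (3/2)q_J²). Setting ∂π_J/∂q_J = 0: 219 - 5q_J - (q_D) = 0.
So q_D = (315 - q_J)/4 and q_J = (219 - q_D)/5.
Substituting one into the other gives q_D = 1356/19 and q_J = 561/19.
Total output Q = 1917/19, so price P = 415 - 1917/19 = 314.1053.

314.11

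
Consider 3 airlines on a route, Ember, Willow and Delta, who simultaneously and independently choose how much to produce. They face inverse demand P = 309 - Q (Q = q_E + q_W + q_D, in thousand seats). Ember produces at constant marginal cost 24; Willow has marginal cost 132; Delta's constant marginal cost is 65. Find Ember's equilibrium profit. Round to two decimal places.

Ember's profit: π_E = (309 - Q)q_E - (24q_E). Setting ∂π_E/∂q_E = 0: 285 - 2q_E - (q_W + q_D) = 0.
Willow's first-order condition: 177 - 2q_W - (q_E + q_D) = 0.
Delta's profit: π_D = (309 - Q)q_D - (65q_D). Setting ∂π_D/∂q_D = 0: 244 - 2q_D - (q_E + q_W) = 0.
Adding the 3 first-order conditions: 706 − 4Q = 0, so Q = 353/2.
Back-substituting: q_E = (285 − 353/2) = 217/2, q_W = (177 − 353/2) = 1/2, q_D = (244 − 353/2) = 135/2.
Price P = 309 - 353/2 = 265/2.
Ember's profit: (265/2 - 24)·(217/2) = 11772.2500.

11772.25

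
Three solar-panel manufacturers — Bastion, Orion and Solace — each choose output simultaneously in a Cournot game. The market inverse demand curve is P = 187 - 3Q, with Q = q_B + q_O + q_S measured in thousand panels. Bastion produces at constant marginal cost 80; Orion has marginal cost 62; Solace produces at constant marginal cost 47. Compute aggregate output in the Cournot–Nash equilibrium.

Bastion's profit: π_B = (187 - 3Q)q_B - (80q_B). Setting ∂π_B/∂q_B = 0: 107 - 6q_B - 3(q_O + q_S) = 0.
Orion's first-order condition: 125 - 6q_O - 3(q_B + q_S) = 0.
Solace's first-order condition: 140 - 6q_S - 3(q_B + q_O) = 0.
Adding the 3 conditions: 372 − 6Q − 6Q = 0, i.e. Q = 31.
Back-substituting: q_B = (107 − 93)/3 = 14/3, q_O = (125 − 93)/3 = 32/3, q_S = (140 − 93)/3 = 47/3.
Total output Q = 14/3 + 32/3 + 47/3 = 31.

31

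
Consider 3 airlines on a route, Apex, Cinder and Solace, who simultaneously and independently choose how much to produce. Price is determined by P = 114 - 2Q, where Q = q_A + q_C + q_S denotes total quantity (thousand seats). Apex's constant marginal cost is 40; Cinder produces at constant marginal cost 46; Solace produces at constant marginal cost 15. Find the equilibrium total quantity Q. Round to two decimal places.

Apex's profit: π_A = (114 - 2Q)q_A - (40q_A). Setting ∂π_A/∂q_A = 0: 74 - 4q_A - 2(q_C + q_S) = 0.
Cinder's profit: π_C = (114 - 2Q)q_C - (46q_C). Setting ∂π_C/∂q_C = 0: 68 - 4q_C - 2(q_A + q_S) = 0.
Solace's profit: π_S = (114 - 2Q)q_S - (15q_S). Setting ∂π_S/∂q_S = 0: 99 - 4q_S - 2(q_A + q_C) = 0.
Summing all 3 equations gives 241 − 8Q = 0, hence Q = 241/8.
Back-substituting: q_A = (74 − 241/4)/2 = 55/8, q_C = (68 − 241/4)/2 = 31/8, q_S = (99 − 241/4)/2 = 155/8.
Total output Q = 55/8 + 31/8 + 155/8 = 241/8.

30.13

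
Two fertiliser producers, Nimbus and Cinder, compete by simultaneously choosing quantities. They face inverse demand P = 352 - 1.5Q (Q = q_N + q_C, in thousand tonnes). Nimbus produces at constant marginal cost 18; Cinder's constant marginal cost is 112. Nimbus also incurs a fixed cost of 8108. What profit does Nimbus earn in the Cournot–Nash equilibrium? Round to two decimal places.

Nimbus's profit: π_N = (352 - 1.5Q)q_N - (18q_N). Setting ∂π_N/∂q_N = 0: 334 - 3q_N - (3/2)(q_C) = 0.
Cinder's first-order condition: 240 - 3q_C - (3/2)(q_N) = 0.
Rearranging gives the reaction functions q_N = (334 - (3/2)q_C)/3 and q_C = (240 - (3/2)q_N)/3.
Substituting one into the other gives q_N = 856/9 and q_C = 292/9.
Price P = 352 - (3/2)·(1148/9) = 482/3.
Nimbus's profit: (482/3 - 18)·(856/9) - 8108 = 5461.1852.

5461.19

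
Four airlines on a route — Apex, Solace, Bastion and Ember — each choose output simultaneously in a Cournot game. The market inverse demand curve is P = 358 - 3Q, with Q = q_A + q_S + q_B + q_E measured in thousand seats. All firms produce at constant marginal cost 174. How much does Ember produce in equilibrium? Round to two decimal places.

12.27

A representative firm's profit is π_i = q_i(358 - 3Q) - 174q_i.
First-order condition (treating rivals' output as given): 184 - 6q_i - 3·Σ_{j≠i} q_j = 0.
With identical firms every q_j equals q_i, so Σ_{j≠i} q_j = 3q_i and 184 = 15q_i, giving q_i = 184/15.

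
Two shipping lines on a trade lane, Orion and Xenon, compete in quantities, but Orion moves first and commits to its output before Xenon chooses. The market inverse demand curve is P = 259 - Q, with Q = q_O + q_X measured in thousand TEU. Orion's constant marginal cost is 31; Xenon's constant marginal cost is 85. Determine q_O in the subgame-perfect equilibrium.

Solve by backward induction. Given q_O, the follower Xenon maximises π_X = (259 - q_O - q_X)q_X - 85q_X.
Follower FOC: 174 - q_O - 2q_X = 0, so q_X(q_O) = (174 - q_O)/2.
Orion substitutes q_X(q_O) into its own profit: π_O = q_O(259 - q_O - (174 - q_O)/2) - 31q_O = (172 - (1/2)q_O)q_O - 31q_O.
Maximising: ∂π_O/∂q_O = 141 - q_O = 0, giving q_O = 141.
Then q_X = (174 - 141)/2 = 33/2.

141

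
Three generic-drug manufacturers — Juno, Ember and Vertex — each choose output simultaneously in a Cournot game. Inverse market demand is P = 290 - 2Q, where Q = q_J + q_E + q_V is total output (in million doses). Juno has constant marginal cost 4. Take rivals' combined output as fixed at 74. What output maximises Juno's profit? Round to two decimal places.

With rivals' combined output fixed at 74, Juno's profit is π_J = (290 - 2·74 - 2q_J)q_J - (4q_J) = (142 - 2q_J)q_J - (4q_J).
∂π_J/∂q_J = 138 - 4q_J = 0, so q_J = 69/2.

34.50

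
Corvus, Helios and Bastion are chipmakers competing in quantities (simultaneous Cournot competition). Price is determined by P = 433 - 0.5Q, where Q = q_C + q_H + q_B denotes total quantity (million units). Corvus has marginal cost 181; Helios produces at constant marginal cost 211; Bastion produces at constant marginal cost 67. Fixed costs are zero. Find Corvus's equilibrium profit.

3528

Corvus's profit: π_C = (433 - 0.5Q)q_C - (181q_C). Setting ∂π_C/∂q_C = 0: 252 - q_C - (1/2)(q_H + q_B) = 0.
Helios's profit: π_H = (433 - 0.5Q)q_H - (211q_H). Setting ∂π_H/∂q_H = 0: 222 - q_H - (1/2)(q_C + q_B) = 0.
Bastion's first-order condition: 366 - q_B - (1/2)(q_C + q_H) = 0.
Adding the 3 first-order conditions: 840 − 2Q = 0, so Q = 420.
Back-substituting: q_C = (252 − 210)/(1/2) = 84, q_H = (222 − 210)/(1/2) = 24, q_B = (366 − 210)/(1/2) = 312.
Price P = 433 - (1/2)·420 = 223.
Corvus's profit: (223 - 181)·84 = 3528.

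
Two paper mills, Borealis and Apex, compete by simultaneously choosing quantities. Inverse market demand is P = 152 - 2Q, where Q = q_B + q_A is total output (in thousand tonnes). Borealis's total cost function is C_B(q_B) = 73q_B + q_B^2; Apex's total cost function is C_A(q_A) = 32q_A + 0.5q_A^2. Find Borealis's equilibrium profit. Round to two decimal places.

Borealis's profit: π_B = (152 - 2Q)q_B - (73q_B + q_B²). Setting ∂π_B/∂q_B = 0: 79 - 6q_B - 2(q_A) = 0.
Apex's first-order condition: 120 - 5q_A - 2(q_B) = 0.
Best responses: q_B = (79 - 2q_A)/6, q_A = (120 - 2q_B)/5.
Solving the pair: q_B = 155/26, q_A = 281/13.
Price P = 152 - 2·(717/26) = 1259/13.
Borealis's profit: (1259/13)·(155/26) - 73·(155/26) - (155/26)² = 106.6198.

106.62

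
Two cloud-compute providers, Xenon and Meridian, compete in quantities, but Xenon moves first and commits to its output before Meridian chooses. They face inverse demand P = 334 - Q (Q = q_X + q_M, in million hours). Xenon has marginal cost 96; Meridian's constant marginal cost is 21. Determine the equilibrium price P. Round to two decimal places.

Solve by backward induction. Given q_X, the follower Meridian maximises π_M = (334 - q_X - q_M)q_M - 21q_M.
Setting the follower's marginal profit to zero, 313 - q_X - 2q_M = 0, i.e. q_M = (313 - q_X)/2.
Xenon substitutes q_M(q_X) into its own profit: π_X = q_X(334 - q_X - (313 - q_X)/2) - 96q_X = (355/2 - (1/2)q_X)q_X - 96q_X.
The leader's first-order condition 163/2 - q_X = 0 yields q_X = 163/2.
Then q_M = (313 - 163/2)/2 = 463/4.
Total output Q = 789/4, so price P = 334 - 789/4 = 547/4.

136.75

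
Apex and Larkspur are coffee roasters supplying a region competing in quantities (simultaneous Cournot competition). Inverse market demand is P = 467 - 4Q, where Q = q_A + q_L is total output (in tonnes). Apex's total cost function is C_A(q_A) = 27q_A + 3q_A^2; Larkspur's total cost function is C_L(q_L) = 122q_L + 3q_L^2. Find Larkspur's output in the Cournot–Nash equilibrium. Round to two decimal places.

17.06

Apex's profit: π_A = (467 - 4Q)q_A - (27q_A + 3q_A²). Setting ∂π_A/∂q_A = 0: 440 - 14q_A - 4(q_L) = 0.
Larkspur's first-order condition: 345 - 14q_L - 4(q_A) = 0.
Rearranging gives the reaction functions q_A = (440 - 4q_L)/14 and q_L = (345 - 4q_A)/14.
Solving the pair: q_A = 239/9, q_L = 307/18.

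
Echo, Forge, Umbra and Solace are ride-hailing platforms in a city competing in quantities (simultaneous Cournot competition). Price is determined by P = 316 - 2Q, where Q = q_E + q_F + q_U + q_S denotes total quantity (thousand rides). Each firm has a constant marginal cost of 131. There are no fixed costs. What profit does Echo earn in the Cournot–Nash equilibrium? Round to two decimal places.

A representative firm's profit is π_i = q_i(316 - 2Q) - 131q_i.
Setting ∂π_i/∂q_i = 0 with rivals' quantities fixed: 185 - 4q_i - 2·Σ_{j≠i} q_j = 0.
With identical firms every q_j equals q_i, so Σ_{j≠i} q_j = 3q_i and 185 = 10q_i, giving q_i = 37/2.
Price P = 316 - 2·74 = 168.
Echo's profit: (168 - 131)·(37/2) = 1369/2.

684.50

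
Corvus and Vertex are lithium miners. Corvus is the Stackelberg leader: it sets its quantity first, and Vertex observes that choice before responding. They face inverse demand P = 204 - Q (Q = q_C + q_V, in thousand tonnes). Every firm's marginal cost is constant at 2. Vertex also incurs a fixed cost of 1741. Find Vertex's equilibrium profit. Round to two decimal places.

809.25

The follower Vertex best-responds to any q_C: π_V = (204 - Q)q_V - 2q_V.
Follower FOC: 202 - q_C - 2q_V = 0, so q_V(q_C) = (202 - q_C)/2.
The leader anticipates this reaction. Substituting into P = 204 - Q gives P = 103 - (1/2)q_C, so π_C = (103 - (1/2)q_C)q_C - 2q_C.
The leader's first-order condition 101 - q_C = 0 yields q_C = 101.
Then q_V = (202 - 101)/2 = 101/2.
Price P = 204 - 303/2 = 105/2.
Vertex's profit: (105/2 - 2)·(101/2) - 1741 = 809.2500.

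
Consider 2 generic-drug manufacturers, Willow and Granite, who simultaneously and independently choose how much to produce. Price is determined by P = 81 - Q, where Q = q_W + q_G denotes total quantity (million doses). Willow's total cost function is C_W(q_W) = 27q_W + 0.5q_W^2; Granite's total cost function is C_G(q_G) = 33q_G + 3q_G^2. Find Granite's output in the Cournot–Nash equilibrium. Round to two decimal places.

3.91

Willow's profit: π_W = (81 - Q)q_W - (27q_W + (1/2)q_W²). Setting ∂π_W/∂q_W = 0: 54 - 3q_W - (q_G) = 0.
Granite's profit: π_G = (81 - Q)q_G - (33q_G + 3q_G²). Setting ∂π_G/∂q_G = 0: 48 - 8q_G - (q_W) = 0.
Best responses: q_W = (54 - q_G)/3, q_G = (48 - q_W)/8.
Solving the pair: q_W = 384/23, q_G = 90/23.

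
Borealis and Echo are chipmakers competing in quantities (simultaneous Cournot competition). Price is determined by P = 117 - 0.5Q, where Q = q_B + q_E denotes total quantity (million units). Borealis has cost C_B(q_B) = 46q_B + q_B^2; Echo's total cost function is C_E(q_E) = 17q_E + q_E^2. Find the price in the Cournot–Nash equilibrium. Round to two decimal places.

Borealis's profit: π_B = (117 - 0.5Q)q_B - (46q_B + q_B²). Setting ∂π_B/∂q_B = 0: 71 - 3q_B - (1/2)(q_E) = 0.
Echo's profit: π_E = (117 - 0.5Q)q_E - (17q_E + q_E²). Setting ∂π_E/∂q_E = 0: 100 - 3q_E - (1/2)(q_B) = 0.
So q_B = (71 - (1/2)q_E)/3 and q_E = (100 - (1/2)q_B)/3.
Solving the pair: q_B = 652/35, q_E = 1058/35.
Total output Q = 342/7, so price P = 117 - (1/2)·(342/7) = 648/7.

92.57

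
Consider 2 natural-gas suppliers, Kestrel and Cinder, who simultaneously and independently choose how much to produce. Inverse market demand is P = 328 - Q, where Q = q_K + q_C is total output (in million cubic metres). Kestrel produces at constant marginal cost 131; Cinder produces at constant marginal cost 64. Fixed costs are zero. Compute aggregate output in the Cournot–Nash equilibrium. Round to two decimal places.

153.67

Kestrel's profit: π_K = (328 - Q)q_K - (131q_K). Setting ∂π_K/∂q_K = 0: 197 - 2q_K - (q_C) = 0.
Cinder's profit: π_C = (328 - Q)q_C - (64q_C). Setting ∂π_C/∂q_C = 0: 264 - 2q_C - (q_K) = 0.
So q_K = (197 - q_C)/2 and q_C = (264 - q_K)/2.
Solving the pair: q_K = 130/3, q_C = 331/3.
Total output Q = 130/3 + 331/3 = 461/3.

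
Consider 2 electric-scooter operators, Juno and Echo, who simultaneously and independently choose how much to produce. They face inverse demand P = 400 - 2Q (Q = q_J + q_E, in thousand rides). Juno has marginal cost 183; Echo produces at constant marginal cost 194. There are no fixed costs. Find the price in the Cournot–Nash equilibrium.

259

Juno's profit: π_J = (400 - 2Q)q_J - (183q_J). Setting ∂π_J/∂q_J = 0: 217 - 4q_J - 2(q_E) = 0.
Echo's profit: π_E = (400 - 2Q)q_E - (194q_E). Setting ∂π_E/∂q_E = 0: 206 - 4q_E - 2(q_J) = 0.
Rearranging gives the reaction functions q_J = (217 - 2q_E)/4 and q_E = (206 - 2q_J)/4.
Substituting one into the other gives q_J = 38 and q_E = 65/2.
Total output Q = 141/2, so price P = 400 - 2·(141/2) = 259.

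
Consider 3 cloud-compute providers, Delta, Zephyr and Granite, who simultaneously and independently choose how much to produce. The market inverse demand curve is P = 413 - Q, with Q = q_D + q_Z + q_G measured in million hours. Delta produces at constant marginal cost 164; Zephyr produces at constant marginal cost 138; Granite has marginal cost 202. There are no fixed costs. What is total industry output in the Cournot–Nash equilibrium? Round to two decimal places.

Delta's profit: π_D = (413 - Q)q_D - (164q_D). Setting ∂π_D/∂q_D = 0: 249 - 2q_D - (q_Z + q_G) = 0.
Zephyr's profit: π_Z = (413 - Q)q_Z - (138q_Z). Setting ∂π_Z/∂q_Z = 0: 275 - 2q_Z - (q_D + q_G) = 0.
Granite's profit: π_G = (413 - Q)q_G - (202q_G). Setting ∂π_G/∂q_G = 0: 211 - 2q_G - (q_D + q_Z) = 0.
Summing all 3 equations gives 735 − 4Q = 0, hence Q = 735/4.
Back-substituting: q_D = (249 − 735/4) = 261/4, q_Z = (275 − 735/4) = 365/4, q_G = (211 − 735/4) = 109/4.
Total output Q = 261/4 + 365/4 + 109/4 = 735/4.

183.75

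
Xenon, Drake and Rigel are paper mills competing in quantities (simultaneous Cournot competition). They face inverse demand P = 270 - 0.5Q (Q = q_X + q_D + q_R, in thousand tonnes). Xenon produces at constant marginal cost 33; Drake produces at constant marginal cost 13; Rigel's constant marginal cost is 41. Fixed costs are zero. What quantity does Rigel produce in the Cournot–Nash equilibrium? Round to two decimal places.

96.50

Xenon's profit: π_X = (270 - 0.5Q)q_X - (33q_X). Setting ∂π_X/∂q_X = 0: 237 - q_X - (1/2)(q_D + q_R) = 0.
Drake's first-order condition: 257 - q_D - (1/2)(q_X + q_R) = 0.
Rigel's first-order condition: 229 - q_R - (1/2)(q_X + q_D) = 0.
Adding the 3 first-order conditions: 723 − 2Q = 0, so Q = 723/2.
Back-substituting: q_X = (237 − 723/4)/(1/2) = 225/2, q_D = (257 − 723/4)/(1/2) = 305/2, q_R = (229 − 723/4)/(1/2) = 193/2.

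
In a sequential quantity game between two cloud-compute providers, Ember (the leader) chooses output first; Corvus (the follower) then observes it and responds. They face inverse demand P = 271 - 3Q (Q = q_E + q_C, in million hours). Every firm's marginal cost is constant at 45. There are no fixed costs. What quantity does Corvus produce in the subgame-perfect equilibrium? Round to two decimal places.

18.83

Solve by backward induction. Given q_E, the follower Corvus maximises π_C = (271 - 3q_E - 3q_C)q_C - 45q_C.
Setting the follower's marginal profit to zero, 226 - 3q_E - 6q_C = 0, i.e. q_C = (226 - 3q_E)/6.
Ember substitutes q_C(q_E) into its own profit: π_E = q_E(271 - 3q_E - (226 - 3q_E)/2) - 45q_E = (158 - (3/2)q_E)q_E - 45q_E.
Maximising: ∂π_E/∂q_E = 113 - 3q_E = 0, giving q_E = 113/3.
Then q_C = (226 - 3·(113/3))/6 = 113/6.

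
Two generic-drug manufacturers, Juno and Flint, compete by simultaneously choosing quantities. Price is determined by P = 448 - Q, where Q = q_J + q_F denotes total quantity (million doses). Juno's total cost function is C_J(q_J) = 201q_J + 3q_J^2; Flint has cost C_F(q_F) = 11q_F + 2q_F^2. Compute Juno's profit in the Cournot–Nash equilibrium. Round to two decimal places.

1977.41

Juno's profit: π_J = (448 - Q)q_J - (201q_J + 3q_J²). Setting ∂π_J/∂q_J = 0: 247 - 8q_J - (q_F) = 0.
Flint's profit: π_F = (448 - Q)q_F - (11q_F + 2q_F²). Setting ∂π_F/∂q_F = 0: 437 - 6q_F - (q_J) = 0.
Best responses: q_J = (247 - q_F)/8, q_F = (437 - q_J)/6.
Substituting one into the other gives q_J = 1045/47 and q_F = 69.1277.
Price P = 448 - 91.3617 = 356.6383.
Juno's profit: 356.6383·(1045/47) - 201·(1045/47) - 3(1045/47)² = 1977.4106.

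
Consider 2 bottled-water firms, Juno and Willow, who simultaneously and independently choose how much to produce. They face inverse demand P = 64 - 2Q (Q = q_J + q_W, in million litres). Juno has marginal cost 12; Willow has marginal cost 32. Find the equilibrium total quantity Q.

Juno's profit: π_J = (64 - 2Q)q_J - (12q_J). Setting ∂π_J/∂q_J = 0: 52 - 4q_J - 2(q_W) = 0.
Willow's first-order condition: 32 - 4q_W - 2(q_J) = 0.
Best responses: q_J = (52 - 2q_W)/4, q_W = (32 - 2q_J)/4.
Substituting one into the other gives q_J = 12 and q_W = 2.
Total output Q = 12 + 2 = 14.

14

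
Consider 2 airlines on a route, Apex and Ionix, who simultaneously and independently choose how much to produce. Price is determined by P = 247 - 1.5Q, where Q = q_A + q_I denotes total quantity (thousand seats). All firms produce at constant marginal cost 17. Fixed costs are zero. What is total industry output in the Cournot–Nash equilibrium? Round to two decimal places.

102.22

A representative firm's profit is π_i = q_i(247 - 1.5Q) - 17q_i.
Setting ∂π_i/∂q_i = 0 with rivals' quantities fixed: 230 - 3q_i - (3/2)q_j = 0.
With identical firms every q_j equals q_i, so q_j = q_i and 230 = (9/2)q_i, giving q_i = 460/9.
Total output Q = 460/9 + 460/9 = 920/9.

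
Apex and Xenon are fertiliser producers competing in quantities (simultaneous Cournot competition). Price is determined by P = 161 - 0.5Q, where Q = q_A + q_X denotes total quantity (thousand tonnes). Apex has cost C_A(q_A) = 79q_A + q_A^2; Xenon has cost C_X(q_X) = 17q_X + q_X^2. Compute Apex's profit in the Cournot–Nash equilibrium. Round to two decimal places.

593.16

Apex's profit: π_A = (161 - 0.5Q)q_A - (79q_A + q_A²). Setting ∂π_A/∂q_A = 0: 82 - 3q_A - (1/2)(q_X) = 0.
Xenon's first-order condition: 144 - 3q_X - (1/2)(q_A) = 0.
Rearranging gives the reaction functions q_A = (82 - (1/2)q_X)/3 and q_X = (144 - (1/2)q_A)/3.
Solving the pair: q_A = 696/35, q_X = 1564/35.
Price P = 161 - (1/2)·(452/7) = 901/7.
Apex's profit: (901/7)·(696/35) - 79·(696/35) - (696/35)² = 593.1624.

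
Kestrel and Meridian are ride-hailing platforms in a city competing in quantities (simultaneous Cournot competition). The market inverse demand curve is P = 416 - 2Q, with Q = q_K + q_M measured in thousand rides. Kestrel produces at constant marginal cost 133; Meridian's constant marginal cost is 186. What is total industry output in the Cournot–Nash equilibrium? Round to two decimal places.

Kestrel's profit: π_K = (416 - 2Q)q_K - (133q_K). Setting ∂π_K/∂q_K = 0: 283 - 4q_K - 2(q_M) = 0.
Meridian's profit: π_M = (416 - 2Q)q_M - (186q_M). Setting ∂π_M/∂q_M = 0: 230 - 4q_M - 2(q_K) = 0.
Rearranging gives the reaction functions q_K = (283 - 2q_M)/4 and q_M = (230 - 2q_K)/4.
Solving the pair: q_K = 56, q_M = 59/2.
Total output Q = 56 + 59/2 = 171/2.

85.50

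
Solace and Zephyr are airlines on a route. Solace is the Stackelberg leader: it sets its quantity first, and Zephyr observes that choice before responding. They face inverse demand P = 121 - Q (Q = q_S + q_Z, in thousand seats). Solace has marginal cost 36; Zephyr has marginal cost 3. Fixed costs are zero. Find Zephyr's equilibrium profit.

Solve by backward induction. Given q_S, the follower Zephyr maximises π_Z = (121 - q_S - q_Z)q_Z - 3q_Z.
Setting the follower's marginal profit to zero, 118 - q_S - 2q_Z = 0, i.e. q_Z = (118 - q_S)/2.
Solace substitutes q_Z(q_S) into its own profit: π_S = q_S(121 - q_S - (118 - q_S)/2) - 36q_S = (62 - (1/2)q_S)q_S - 36q_S.
Maximising: ∂π_S/∂q_S = 26 - q_S = 0, giving q_S = 26.
Then q_Z = (118 - 26)/2 = 46.
Price P = 121 - 72 = 49.
Zephyr's profit: (49 - 3)·46 = 2116.

2116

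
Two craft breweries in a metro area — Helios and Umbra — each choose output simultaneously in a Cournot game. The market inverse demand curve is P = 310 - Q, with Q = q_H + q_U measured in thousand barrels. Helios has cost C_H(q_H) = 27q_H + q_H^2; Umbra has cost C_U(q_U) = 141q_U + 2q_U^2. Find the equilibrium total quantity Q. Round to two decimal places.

Helios's profit: π_H = (310 - Q)q_H - (27q_H + q_H²). Setting ∂π_H/∂q_H = 0: 283 - 4q_H - (q_U) = 0.
Umbra's profit: π_U = (310 - Q)q_U - (141q_U + 2q_U²). Setting ∂π_U/∂q_U = 0: 169 - 6q_U - (q_H) = 0.
Best responses: q_H = (283 - q_U)/4, q_U = (169 - q_H)/6.
Substituting one into the other gives q_H = 1529/23 and q_U = 393/23.
Total output Q = 1529/23 + 393/23 = 1922/23.

83.57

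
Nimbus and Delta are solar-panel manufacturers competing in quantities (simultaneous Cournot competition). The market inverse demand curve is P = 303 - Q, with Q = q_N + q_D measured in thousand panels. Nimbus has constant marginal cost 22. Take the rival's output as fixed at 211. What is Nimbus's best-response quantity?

35

With the rival's output fixed at 211, Nimbus's profit is π_N = (303 - 211 - q_N)q_N - (22q_N) = (92 - q_N)q_N - (22q_N).
∂π_N/∂q_N = 70 - 2q_N = 0, so q_N = 35.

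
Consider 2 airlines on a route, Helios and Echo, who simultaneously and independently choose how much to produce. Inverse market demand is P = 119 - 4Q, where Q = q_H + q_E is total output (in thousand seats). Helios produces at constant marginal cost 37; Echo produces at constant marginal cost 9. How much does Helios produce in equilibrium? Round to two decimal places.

4.50

Helios's profit: π_H = (119 - 4Q)q_H - (37q_H). Setting ∂π_H/∂q_H = 0: 82 - 8q_H - 4(q_E) = 0.
Echo's profit: π_E = (119 - 4Q)q_E - (9q_E). Setting ∂π_E/∂q_E = 0: 110 - 8q_E - 4(q_H) = 0.
So q_H = (82 - 4q_E)/8 and q_E = (110 - 4q_H)/8.
Solving the pair: q_H = 9/2, q_E = 23/2.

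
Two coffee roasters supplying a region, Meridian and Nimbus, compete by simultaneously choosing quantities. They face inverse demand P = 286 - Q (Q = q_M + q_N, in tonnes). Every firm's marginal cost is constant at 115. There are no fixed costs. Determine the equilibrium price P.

172

Each firm earns π_i = (286 - Q)q_i - 115q_i.
Setting ∂π_i/∂q_i = 0 with rivals' quantities fixed: 171 - 2q_i - q_j = 0.
With identical firms every q_j equals q_i, so q_j = q_i and 171 = 3q_i, giving q_i = 57.
Total output Q = 114, so price P = 286 - 114 = 172.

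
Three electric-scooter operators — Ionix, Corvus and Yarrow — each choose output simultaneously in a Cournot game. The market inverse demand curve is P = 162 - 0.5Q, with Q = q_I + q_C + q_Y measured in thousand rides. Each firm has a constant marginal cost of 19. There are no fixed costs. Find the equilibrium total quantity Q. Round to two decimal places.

Each firm earns π_i = (162 - 0.5Q)q_i - 19q_i.
First-order condition (treating rivals' output as given): 143 - q_i - (1/2)·Σ_{j≠i} q_j = 0.
With identical firms every q_j equals q_i, so Σ_{j≠i} q_j = 2q_i and 143 = 2q_i, giving q_i = 143/2.
Total output Q = 143/2 + 143/2 + 143/2 = 429/2.

214.50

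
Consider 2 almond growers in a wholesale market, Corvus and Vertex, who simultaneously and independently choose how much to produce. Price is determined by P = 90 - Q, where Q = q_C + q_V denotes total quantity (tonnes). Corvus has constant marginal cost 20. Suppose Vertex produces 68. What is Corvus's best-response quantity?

With the rival's output fixed at 68, Corvus's profit is π_C = (90 - 68 - q_C)q_C - (20q_C) = (22 - q_C)q_C - (20q_C).
∂π_C/∂q_C = 2 - 2q_C = 0, so q_C = 1.

1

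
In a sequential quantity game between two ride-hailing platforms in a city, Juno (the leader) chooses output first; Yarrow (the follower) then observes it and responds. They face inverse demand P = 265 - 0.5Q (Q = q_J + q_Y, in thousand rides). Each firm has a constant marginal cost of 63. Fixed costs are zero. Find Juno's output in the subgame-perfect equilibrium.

The follower Yarrow best-responds to any q_J: π_Y = (265 - 0.5Q)q_Y - 63q_Y.
Follower FOC: 202 - (1/2)q_J - q_Y = 0, so q_Y(q_J) = (202 - (1/2)q_J).
Juno substitutes q_Y(q_J) into its own profit: π_J = q_J(265 - (1/2)q_J - (202 - (1/2)q_J)/2) - 63q_J = (164 - (1/4)q_J)q_J - 63q_J.
Leader FOC: 101 - (1/2)q_J = 0, so q_J = 202.
Then q_Y = (202 - (1/2)·202) = 101.

202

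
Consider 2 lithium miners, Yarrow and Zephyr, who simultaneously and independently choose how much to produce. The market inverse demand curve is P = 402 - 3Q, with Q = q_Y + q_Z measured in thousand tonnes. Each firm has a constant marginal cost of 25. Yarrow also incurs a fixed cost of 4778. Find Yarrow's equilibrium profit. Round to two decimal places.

A representative firm's profit is π_i = q_i(402 - 3Q) - 25q_i.
Setting ∂π_i/∂q_i = 0 with rivals' quantities fixed: 377 - 6q_i - 3q_j = 0.
By symmetry each firm produces the same amount; substituting q_j = q_i yields q_i = 377/9.
Price P = 402 - 3·(754/9) = 452/3.
Yarrow's profit: (452/3 - 25)·(377/9) - 4778 = 486.0370.

486.04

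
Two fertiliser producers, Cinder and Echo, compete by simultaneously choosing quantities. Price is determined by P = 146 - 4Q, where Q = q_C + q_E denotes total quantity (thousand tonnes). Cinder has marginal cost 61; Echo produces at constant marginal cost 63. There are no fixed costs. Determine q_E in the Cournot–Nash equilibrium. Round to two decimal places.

Cinder's profit: π_C = (146 - 4Q)q_C - (61q_C). Setting ∂π_C/∂q_C = 0: 85 - 8q_C - 4(q_E) = 0.
Echo's profit: π_E = (146 - 4Q)q_E - (63q_E). Setting ∂π_E/∂q_E = 0: 83 - 8q_E - 4(q_C) = 0.
Rearranging gives the reaction functions q_C = (85 - 4q_E)/8 and q_E = (83 - 4q_C)/8.
Substituting one into the other gives q_C = 29/4 and q_E = 27/4.

6.75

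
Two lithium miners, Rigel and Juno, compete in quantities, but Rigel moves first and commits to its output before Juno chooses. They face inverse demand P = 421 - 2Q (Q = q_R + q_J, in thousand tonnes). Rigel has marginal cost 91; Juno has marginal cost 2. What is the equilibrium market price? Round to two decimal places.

Solve by backward induction. Given q_R, the follower Juno maximises π_J = (421 - 2q_R - 2q_J)q_J - 2q_J.
Follower FOC: 419 - 2q_R - 4q_J = 0, so q_J(q_R) = (419 - 2q_R)/4.
Rigel substitutes q_J(q_R) into its own profit: π_R = q_R(421 - 2q_R - (419 - 2q_R)/2) - 91q_R = (423/2 - q_R)q_R - 91q_R.
Maximising: ∂π_R/∂q_R = 241/2 - 2q_R = 0, giving q_R = 241/4.
Then q_J = (419 - 2·(241/4))/4 = 597/8.
Total output Q = 1079/8, so price P = 421 - 2·(1079/8) = 605/4.

151.25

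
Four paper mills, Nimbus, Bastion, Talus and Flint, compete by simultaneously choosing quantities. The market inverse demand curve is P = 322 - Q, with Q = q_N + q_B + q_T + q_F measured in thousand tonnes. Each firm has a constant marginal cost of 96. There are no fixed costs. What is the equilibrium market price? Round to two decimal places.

A representative firm's profit is π_i = q_i(322 - Q) - 96q_i.
Setting ∂π_i/∂q_i = 0 with rivals' quantities fixed: 226 - 2q_i - Σ_{j≠i} q_j = 0.
By symmetry each firm produces the same amount; substituting Σ_{j≠i} q_j = 3q_i yields q_i = 226/5.
Total output Q = 904/5, so price P = 322 - 904/5 = 706/5.

141.20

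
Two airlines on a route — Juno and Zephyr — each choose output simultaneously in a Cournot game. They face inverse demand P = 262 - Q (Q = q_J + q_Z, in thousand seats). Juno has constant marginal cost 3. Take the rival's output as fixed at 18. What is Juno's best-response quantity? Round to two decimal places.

120.50

With the rival's output fixed at 18, Juno's profit is π_J = (262 - 18 - q_J)q_J - (3q_J) = (244 - q_J)q_J - (3q_J).
∂π_J/∂q_J = 241 - 2q_J = 0, so q_J = 241/2.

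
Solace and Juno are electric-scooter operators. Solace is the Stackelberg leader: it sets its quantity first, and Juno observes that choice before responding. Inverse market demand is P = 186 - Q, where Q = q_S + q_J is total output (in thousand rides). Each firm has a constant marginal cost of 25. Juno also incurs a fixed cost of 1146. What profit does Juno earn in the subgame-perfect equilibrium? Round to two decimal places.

474.06

The follower Juno best-responds to any q_S: π_J = (186 - Q)q_J - 25q_J.
Follower FOC: 161 - q_S - 2q_J = 0, so q_J(q_S) = (161 - q_S)/2.
Solace substitutes q_J(q_S) into its own profit: π_S = q_S(186 - q_S - (161 - q_S)/2) - 25q_S = (211/2 - (1/2)q_S)q_S - 25q_S.
Leader FOC: 161/2 - q_S = 0, so q_S = 161/2.
Then q_J = (161 - 161/2)/2 = 161/4.
Price P = 186 - 483/4 = 261/4.
Juno's profit: (261/4 - 25)·(161/4) - 1146 = 474.0625.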